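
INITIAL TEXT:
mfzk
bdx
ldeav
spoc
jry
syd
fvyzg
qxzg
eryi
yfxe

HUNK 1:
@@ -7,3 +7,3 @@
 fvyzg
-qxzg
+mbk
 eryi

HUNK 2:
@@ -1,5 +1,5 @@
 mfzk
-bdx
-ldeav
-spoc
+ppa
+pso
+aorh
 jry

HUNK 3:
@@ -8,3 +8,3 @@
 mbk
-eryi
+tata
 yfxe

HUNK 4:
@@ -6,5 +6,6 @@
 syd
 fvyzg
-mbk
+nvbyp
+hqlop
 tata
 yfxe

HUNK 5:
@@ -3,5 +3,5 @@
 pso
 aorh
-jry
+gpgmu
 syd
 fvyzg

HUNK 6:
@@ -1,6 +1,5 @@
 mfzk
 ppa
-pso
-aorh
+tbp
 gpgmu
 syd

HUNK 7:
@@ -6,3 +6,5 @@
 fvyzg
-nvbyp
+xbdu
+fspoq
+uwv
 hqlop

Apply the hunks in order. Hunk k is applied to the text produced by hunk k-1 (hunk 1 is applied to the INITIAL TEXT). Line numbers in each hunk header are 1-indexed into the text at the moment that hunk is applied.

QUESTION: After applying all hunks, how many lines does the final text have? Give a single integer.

Answer: 12

Derivation:
Hunk 1: at line 7 remove [qxzg] add [mbk] -> 10 lines: mfzk bdx ldeav spoc jry syd fvyzg mbk eryi yfxe
Hunk 2: at line 1 remove [bdx,ldeav,spoc] add [ppa,pso,aorh] -> 10 lines: mfzk ppa pso aorh jry syd fvyzg mbk eryi yfxe
Hunk 3: at line 8 remove [eryi] add [tata] -> 10 lines: mfzk ppa pso aorh jry syd fvyzg mbk tata yfxe
Hunk 4: at line 6 remove [mbk] add [nvbyp,hqlop] -> 11 lines: mfzk ppa pso aorh jry syd fvyzg nvbyp hqlop tata yfxe
Hunk 5: at line 3 remove [jry] add [gpgmu] -> 11 lines: mfzk ppa pso aorh gpgmu syd fvyzg nvbyp hqlop tata yfxe
Hunk 6: at line 1 remove [pso,aorh] add [tbp] -> 10 lines: mfzk ppa tbp gpgmu syd fvyzg nvbyp hqlop tata yfxe
Hunk 7: at line 6 remove [nvbyp] add [xbdu,fspoq,uwv] -> 12 lines: mfzk ppa tbp gpgmu syd fvyzg xbdu fspoq uwv hqlop tata yfxe
Final line count: 12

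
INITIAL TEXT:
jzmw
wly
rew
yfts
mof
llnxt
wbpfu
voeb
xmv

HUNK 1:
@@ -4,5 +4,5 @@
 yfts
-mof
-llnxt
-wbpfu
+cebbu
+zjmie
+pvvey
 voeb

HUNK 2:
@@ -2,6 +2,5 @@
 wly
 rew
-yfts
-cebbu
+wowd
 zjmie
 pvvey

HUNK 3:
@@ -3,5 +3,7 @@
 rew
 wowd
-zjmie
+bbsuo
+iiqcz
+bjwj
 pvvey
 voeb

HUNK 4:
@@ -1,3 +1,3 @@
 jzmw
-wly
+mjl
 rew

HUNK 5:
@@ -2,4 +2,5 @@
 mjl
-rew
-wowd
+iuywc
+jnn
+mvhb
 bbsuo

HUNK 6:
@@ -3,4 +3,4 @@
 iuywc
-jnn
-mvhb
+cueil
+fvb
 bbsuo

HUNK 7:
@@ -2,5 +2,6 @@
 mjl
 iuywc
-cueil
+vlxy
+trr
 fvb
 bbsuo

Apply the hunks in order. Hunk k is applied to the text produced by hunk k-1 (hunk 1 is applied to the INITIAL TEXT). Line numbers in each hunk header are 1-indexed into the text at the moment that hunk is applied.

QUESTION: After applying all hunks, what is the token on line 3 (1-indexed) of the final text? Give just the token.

Hunk 1: at line 4 remove [mof,llnxt,wbpfu] add [cebbu,zjmie,pvvey] -> 9 lines: jzmw wly rew yfts cebbu zjmie pvvey voeb xmv
Hunk 2: at line 2 remove [yfts,cebbu] add [wowd] -> 8 lines: jzmw wly rew wowd zjmie pvvey voeb xmv
Hunk 3: at line 3 remove [zjmie] add [bbsuo,iiqcz,bjwj] -> 10 lines: jzmw wly rew wowd bbsuo iiqcz bjwj pvvey voeb xmv
Hunk 4: at line 1 remove [wly] add [mjl] -> 10 lines: jzmw mjl rew wowd bbsuo iiqcz bjwj pvvey voeb xmv
Hunk 5: at line 2 remove [rew,wowd] add [iuywc,jnn,mvhb] -> 11 lines: jzmw mjl iuywc jnn mvhb bbsuo iiqcz bjwj pvvey voeb xmv
Hunk 6: at line 3 remove [jnn,mvhb] add [cueil,fvb] -> 11 lines: jzmw mjl iuywc cueil fvb bbsuo iiqcz bjwj pvvey voeb xmv
Hunk 7: at line 2 remove [cueil] add [vlxy,trr] -> 12 lines: jzmw mjl iuywc vlxy trr fvb bbsuo iiqcz bjwj pvvey voeb xmv
Final line 3: iuywc

Answer: iuywc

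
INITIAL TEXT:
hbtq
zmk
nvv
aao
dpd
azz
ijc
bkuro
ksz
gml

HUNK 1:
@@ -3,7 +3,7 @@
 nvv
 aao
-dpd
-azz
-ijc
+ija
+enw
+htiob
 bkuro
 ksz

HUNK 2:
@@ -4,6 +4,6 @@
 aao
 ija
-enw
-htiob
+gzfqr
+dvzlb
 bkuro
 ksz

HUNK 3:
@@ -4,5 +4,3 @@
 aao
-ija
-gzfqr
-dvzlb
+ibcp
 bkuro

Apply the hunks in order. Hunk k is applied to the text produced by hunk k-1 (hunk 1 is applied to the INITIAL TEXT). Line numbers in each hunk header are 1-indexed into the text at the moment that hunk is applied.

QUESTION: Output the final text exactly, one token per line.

Answer: hbtq
zmk
nvv
aao
ibcp
bkuro
ksz
gml

Derivation:
Hunk 1: at line 3 remove [dpd,azz,ijc] add [ija,enw,htiob] -> 10 lines: hbtq zmk nvv aao ija enw htiob bkuro ksz gml
Hunk 2: at line 4 remove [enw,htiob] add [gzfqr,dvzlb] -> 10 lines: hbtq zmk nvv aao ija gzfqr dvzlb bkuro ksz gml
Hunk 3: at line 4 remove [ija,gzfqr,dvzlb] add [ibcp] -> 8 lines: hbtq zmk nvv aao ibcp bkuro ksz gml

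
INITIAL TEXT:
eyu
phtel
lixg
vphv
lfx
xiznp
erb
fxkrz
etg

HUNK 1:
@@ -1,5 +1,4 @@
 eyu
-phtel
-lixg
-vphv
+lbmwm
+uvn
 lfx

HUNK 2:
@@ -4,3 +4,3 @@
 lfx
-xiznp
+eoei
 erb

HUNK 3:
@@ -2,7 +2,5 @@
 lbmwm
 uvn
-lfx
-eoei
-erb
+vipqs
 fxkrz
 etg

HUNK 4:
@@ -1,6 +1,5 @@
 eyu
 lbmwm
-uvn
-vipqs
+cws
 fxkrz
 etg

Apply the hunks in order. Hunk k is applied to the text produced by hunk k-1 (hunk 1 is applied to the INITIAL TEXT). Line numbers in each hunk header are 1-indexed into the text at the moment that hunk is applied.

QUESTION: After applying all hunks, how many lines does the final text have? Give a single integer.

Answer: 5

Derivation:
Hunk 1: at line 1 remove [phtel,lixg,vphv] add [lbmwm,uvn] -> 8 lines: eyu lbmwm uvn lfx xiznp erb fxkrz etg
Hunk 2: at line 4 remove [xiznp] add [eoei] -> 8 lines: eyu lbmwm uvn lfx eoei erb fxkrz etg
Hunk 3: at line 2 remove [lfx,eoei,erb] add [vipqs] -> 6 lines: eyu lbmwm uvn vipqs fxkrz etg
Hunk 4: at line 1 remove [uvn,vipqs] add [cws] -> 5 lines: eyu lbmwm cws fxkrz etg
Final line count: 5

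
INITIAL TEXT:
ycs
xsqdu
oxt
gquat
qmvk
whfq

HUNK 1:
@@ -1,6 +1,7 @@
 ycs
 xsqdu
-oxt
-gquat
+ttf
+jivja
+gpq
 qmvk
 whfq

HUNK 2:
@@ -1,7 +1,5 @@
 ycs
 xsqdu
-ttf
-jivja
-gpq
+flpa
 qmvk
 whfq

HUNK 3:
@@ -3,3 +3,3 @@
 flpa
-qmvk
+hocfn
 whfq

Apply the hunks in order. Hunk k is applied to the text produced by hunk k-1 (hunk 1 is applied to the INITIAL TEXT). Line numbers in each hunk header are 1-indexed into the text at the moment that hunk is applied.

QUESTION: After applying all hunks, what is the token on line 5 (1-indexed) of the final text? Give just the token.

Hunk 1: at line 1 remove [oxt,gquat] add [ttf,jivja,gpq] -> 7 lines: ycs xsqdu ttf jivja gpq qmvk whfq
Hunk 2: at line 1 remove [ttf,jivja,gpq] add [flpa] -> 5 lines: ycs xsqdu flpa qmvk whfq
Hunk 3: at line 3 remove [qmvk] add [hocfn] -> 5 lines: ycs xsqdu flpa hocfn whfq
Final line 5: whfq

Answer: whfq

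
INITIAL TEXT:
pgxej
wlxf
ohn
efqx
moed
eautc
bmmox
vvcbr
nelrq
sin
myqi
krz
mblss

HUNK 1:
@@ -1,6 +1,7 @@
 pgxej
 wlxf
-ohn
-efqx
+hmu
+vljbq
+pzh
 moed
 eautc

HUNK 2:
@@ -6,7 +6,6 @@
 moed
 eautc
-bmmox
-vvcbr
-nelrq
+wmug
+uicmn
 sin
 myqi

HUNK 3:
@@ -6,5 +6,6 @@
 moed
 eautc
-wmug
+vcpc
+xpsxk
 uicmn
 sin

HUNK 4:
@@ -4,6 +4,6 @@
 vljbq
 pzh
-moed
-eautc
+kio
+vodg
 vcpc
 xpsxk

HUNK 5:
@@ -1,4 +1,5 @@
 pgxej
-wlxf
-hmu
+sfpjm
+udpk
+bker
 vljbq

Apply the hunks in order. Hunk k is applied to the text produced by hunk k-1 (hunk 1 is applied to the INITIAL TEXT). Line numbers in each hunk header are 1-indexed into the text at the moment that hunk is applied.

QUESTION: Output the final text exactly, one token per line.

Hunk 1: at line 1 remove [ohn,efqx] add [hmu,vljbq,pzh] -> 14 lines: pgxej wlxf hmu vljbq pzh moed eautc bmmox vvcbr nelrq sin myqi krz mblss
Hunk 2: at line 6 remove [bmmox,vvcbr,nelrq] add [wmug,uicmn] -> 13 lines: pgxej wlxf hmu vljbq pzh moed eautc wmug uicmn sin myqi krz mblss
Hunk 3: at line 6 remove [wmug] add [vcpc,xpsxk] -> 14 lines: pgxej wlxf hmu vljbq pzh moed eautc vcpc xpsxk uicmn sin myqi krz mblss
Hunk 4: at line 4 remove [moed,eautc] add [kio,vodg] -> 14 lines: pgxej wlxf hmu vljbq pzh kio vodg vcpc xpsxk uicmn sin myqi krz mblss
Hunk 5: at line 1 remove [wlxf,hmu] add [sfpjm,udpk,bker] -> 15 lines: pgxej sfpjm udpk bker vljbq pzh kio vodg vcpc xpsxk uicmn sin myqi krz mblss

Answer: pgxej
sfpjm
udpk
bker
vljbq
pzh
kio
vodg
vcpc
xpsxk
uicmn
sin
myqi
krz
mblss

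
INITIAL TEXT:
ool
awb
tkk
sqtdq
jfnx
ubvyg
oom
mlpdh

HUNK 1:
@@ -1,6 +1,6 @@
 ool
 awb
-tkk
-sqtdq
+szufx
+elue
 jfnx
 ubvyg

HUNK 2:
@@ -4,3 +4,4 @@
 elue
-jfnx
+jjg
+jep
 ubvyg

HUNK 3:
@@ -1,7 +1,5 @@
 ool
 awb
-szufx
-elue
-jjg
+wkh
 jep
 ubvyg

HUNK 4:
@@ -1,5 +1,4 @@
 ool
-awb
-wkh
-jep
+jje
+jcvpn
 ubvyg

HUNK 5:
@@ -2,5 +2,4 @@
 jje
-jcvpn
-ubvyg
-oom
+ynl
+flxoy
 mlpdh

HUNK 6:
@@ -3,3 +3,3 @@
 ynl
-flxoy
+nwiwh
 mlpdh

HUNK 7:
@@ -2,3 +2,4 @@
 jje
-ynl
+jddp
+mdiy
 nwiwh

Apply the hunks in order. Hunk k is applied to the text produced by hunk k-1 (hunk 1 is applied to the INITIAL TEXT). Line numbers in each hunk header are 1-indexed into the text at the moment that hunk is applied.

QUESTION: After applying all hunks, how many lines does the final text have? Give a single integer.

Answer: 6

Derivation:
Hunk 1: at line 1 remove [tkk,sqtdq] add [szufx,elue] -> 8 lines: ool awb szufx elue jfnx ubvyg oom mlpdh
Hunk 2: at line 4 remove [jfnx] add [jjg,jep] -> 9 lines: ool awb szufx elue jjg jep ubvyg oom mlpdh
Hunk 3: at line 1 remove [szufx,elue,jjg] add [wkh] -> 7 lines: ool awb wkh jep ubvyg oom mlpdh
Hunk 4: at line 1 remove [awb,wkh,jep] add [jje,jcvpn] -> 6 lines: ool jje jcvpn ubvyg oom mlpdh
Hunk 5: at line 2 remove [jcvpn,ubvyg,oom] add [ynl,flxoy] -> 5 lines: ool jje ynl flxoy mlpdh
Hunk 6: at line 3 remove [flxoy] add [nwiwh] -> 5 lines: ool jje ynl nwiwh mlpdh
Hunk 7: at line 2 remove [ynl] add [jddp,mdiy] -> 6 lines: ool jje jddp mdiy nwiwh mlpdh
Final line count: 6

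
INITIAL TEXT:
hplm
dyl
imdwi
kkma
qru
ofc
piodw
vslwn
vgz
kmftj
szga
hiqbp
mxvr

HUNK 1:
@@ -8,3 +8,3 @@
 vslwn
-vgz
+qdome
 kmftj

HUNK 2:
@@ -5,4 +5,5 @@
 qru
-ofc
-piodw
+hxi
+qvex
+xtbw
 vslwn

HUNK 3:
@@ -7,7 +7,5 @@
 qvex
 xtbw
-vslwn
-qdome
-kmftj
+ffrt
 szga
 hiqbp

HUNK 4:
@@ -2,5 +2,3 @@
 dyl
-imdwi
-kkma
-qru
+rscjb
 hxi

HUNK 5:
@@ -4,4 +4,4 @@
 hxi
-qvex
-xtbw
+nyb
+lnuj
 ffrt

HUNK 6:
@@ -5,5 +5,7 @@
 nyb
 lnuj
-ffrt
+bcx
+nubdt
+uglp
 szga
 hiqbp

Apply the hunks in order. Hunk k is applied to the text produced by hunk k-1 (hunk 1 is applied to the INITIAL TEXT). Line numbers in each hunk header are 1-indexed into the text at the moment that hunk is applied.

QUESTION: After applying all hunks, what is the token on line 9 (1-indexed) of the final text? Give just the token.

Answer: uglp

Derivation:
Hunk 1: at line 8 remove [vgz] add [qdome] -> 13 lines: hplm dyl imdwi kkma qru ofc piodw vslwn qdome kmftj szga hiqbp mxvr
Hunk 2: at line 5 remove [ofc,piodw] add [hxi,qvex,xtbw] -> 14 lines: hplm dyl imdwi kkma qru hxi qvex xtbw vslwn qdome kmftj szga hiqbp mxvr
Hunk 3: at line 7 remove [vslwn,qdome,kmftj] add [ffrt] -> 12 lines: hplm dyl imdwi kkma qru hxi qvex xtbw ffrt szga hiqbp mxvr
Hunk 4: at line 2 remove [imdwi,kkma,qru] add [rscjb] -> 10 lines: hplm dyl rscjb hxi qvex xtbw ffrt szga hiqbp mxvr
Hunk 5: at line 4 remove [qvex,xtbw] add [nyb,lnuj] -> 10 lines: hplm dyl rscjb hxi nyb lnuj ffrt szga hiqbp mxvr
Hunk 6: at line 5 remove [ffrt] add [bcx,nubdt,uglp] -> 12 lines: hplm dyl rscjb hxi nyb lnuj bcx nubdt uglp szga hiqbp mxvr
Final line 9: uglp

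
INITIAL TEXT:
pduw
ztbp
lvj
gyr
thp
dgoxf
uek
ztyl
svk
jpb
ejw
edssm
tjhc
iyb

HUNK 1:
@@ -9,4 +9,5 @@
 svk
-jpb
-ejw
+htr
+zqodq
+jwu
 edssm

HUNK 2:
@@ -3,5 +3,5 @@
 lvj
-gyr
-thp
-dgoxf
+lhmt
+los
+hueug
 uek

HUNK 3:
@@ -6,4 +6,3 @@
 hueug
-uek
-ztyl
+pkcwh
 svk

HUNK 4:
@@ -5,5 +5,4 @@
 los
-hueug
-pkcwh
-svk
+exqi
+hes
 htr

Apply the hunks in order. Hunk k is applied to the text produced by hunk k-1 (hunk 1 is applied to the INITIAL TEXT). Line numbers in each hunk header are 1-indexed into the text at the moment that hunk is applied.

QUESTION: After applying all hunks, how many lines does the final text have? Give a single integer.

Answer: 13

Derivation:
Hunk 1: at line 9 remove [jpb,ejw] add [htr,zqodq,jwu] -> 15 lines: pduw ztbp lvj gyr thp dgoxf uek ztyl svk htr zqodq jwu edssm tjhc iyb
Hunk 2: at line 3 remove [gyr,thp,dgoxf] add [lhmt,los,hueug] -> 15 lines: pduw ztbp lvj lhmt los hueug uek ztyl svk htr zqodq jwu edssm tjhc iyb
Hunk 3: at line 6 remove [uek,ztyl] add [pkcwh] -> 14 lines: pduw ztbp lvj lhmt los hueug pkcwh svk htr zqodq jwu edssm tjhc iyb
Hunk 4: at line 5 remove [hueug,pkcwh,svk] add [exqi,hes] -> 13 lines: pduw ztbp lvj lhmt los exqi hes htr zqodq jwu edssm tjhc iyb
Final line count: 13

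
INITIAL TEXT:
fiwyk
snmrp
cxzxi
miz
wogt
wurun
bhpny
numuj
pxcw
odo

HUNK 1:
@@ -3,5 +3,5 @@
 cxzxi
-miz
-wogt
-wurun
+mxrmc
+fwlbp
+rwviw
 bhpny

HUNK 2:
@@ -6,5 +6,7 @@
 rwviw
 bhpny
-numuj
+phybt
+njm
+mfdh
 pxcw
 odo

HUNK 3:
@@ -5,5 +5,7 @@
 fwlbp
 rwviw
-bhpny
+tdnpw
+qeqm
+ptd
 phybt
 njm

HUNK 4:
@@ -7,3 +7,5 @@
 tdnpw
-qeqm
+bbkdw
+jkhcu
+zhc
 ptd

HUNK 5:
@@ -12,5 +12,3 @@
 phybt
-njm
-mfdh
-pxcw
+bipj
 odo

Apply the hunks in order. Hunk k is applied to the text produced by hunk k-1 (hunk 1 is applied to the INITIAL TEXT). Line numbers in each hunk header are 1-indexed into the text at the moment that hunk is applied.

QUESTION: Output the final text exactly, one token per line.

Hunk 1: at line 3 remove [miz,wogt,wurun] add [mxrmc,fwlbp,rwviw] -> 10 lines: fiwyk snmrp cxzxi mxrmc fwlbp rwviw bhpny numuj pxcw odo
Hunk 2: at line 6 remove [numuj] add [phybt,njm,mfdh] -> 12 lines: fiwyk snmrp cxzxi mxrmc fwlbp rwviw bhpny phybt njm mfdh pxcw odo
Hunk 3: at line 5 remove [bhpny] add [tdnpw,qeqm,ptd] -> 14 lines: fiwyk snmrp cxzxi mxrmc fwlbp rwviw tdnpw qeqm ptd phybt njm mfdh pxcw odo
Hunk 4: at line 7 remove [qeqm] add [bbkdw,jkhcu,zhc] -> 16 lines: fiwyk snmrp cxzxi mxrmc fwlbp rwviw tdnpw bbkdw jkhcu zhc ptd phybt njm mfdh pxcw odo
Hunk 5: at line 12 remove [njm,mfdh,pxcw] add [bipj] -> 14 lines: fiwyk snmrp cxzxi mxrmc fwlbp rwviw tdnpw bbkdw jkhcu zhc ptd phybt bipj odo

Answer: fiwyk
snmrp
cxzxi
mxrmc
fwlbp
rwviw
tdnpw
bbkdw
jkhcu
zhc
ptd
phybt
bipj
odo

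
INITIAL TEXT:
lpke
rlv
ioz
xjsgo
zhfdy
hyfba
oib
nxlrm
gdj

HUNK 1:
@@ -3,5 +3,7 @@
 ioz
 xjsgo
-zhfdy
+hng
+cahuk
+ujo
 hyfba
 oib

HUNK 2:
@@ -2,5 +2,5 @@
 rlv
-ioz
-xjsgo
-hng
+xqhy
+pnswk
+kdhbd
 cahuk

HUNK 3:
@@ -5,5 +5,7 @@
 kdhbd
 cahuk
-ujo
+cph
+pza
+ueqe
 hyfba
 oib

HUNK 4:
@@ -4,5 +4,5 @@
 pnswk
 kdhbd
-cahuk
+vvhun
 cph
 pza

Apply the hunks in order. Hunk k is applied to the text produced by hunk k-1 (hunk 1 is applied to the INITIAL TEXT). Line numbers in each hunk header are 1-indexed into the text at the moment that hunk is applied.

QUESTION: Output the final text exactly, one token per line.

Answer: lpke
rlv
xqhy
pnswk
kdhbd
vvhun
cph
pza
ueqe
hyfba
oib
nxlrm
gdj

Derivation:
Hunk 1: at line 3 remove [zhfdy] add [hng,cahuk,ujo] -> 11 lines: lpke rlv ioz xjsgo hng cahuk ujo hyfba oib nxlrm gdj
Hunk 2: at line 2 remove [ioz,xjsgo,hng] add [xqhy,pnswk,kdhbd] -> 11 lines: lpke rlv xqhy pnswk kdhbd cahuk ujo hyfba oib nxlrm gdj
Hunk 3: at line 5 remove [ujo] add [cph,pza,ueqe] -> 13 lines: lpke rlv xqhy pnswk kdhbd cahuk cph pza ueqe hyfba oib nxlrm gdj
Hunk 4: at line 4 remove [cahuk] add [vvhun] -> 13 lines: lpke rlv xqhy pnswk kdhbd vvhun cph pza ueqe hyfba oib nxlrm gdj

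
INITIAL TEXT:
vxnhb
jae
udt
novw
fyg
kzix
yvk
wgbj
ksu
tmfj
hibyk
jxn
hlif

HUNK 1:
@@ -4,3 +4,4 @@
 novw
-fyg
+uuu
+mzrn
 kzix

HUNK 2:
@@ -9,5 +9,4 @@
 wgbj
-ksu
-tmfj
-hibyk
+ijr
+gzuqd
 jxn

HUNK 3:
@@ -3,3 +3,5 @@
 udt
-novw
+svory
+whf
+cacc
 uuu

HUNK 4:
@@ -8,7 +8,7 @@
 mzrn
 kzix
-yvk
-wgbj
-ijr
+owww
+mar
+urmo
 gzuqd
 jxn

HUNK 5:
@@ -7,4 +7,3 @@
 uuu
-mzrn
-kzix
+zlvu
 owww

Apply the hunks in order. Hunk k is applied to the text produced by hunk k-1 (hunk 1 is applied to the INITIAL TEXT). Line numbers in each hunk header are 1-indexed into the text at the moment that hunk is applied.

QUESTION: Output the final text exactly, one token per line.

Answer: vxnhb
jae
udt
svory
whf
cacc
uuu
zlvu
owww
mar
urmo
gzuqd
jxn
hlif

Derivation:
Hunk 1: at line 4 remove [fyg] add [uuu,mzrn] -> 14 lines: vxnhb jae udt novw uuu mzrn kzix yvk wgbj ksu tmfj hibyk jxn hlif
Hunk 2: at line 9 remove [ksu,tmfj,hibyk] add [ijr,gzuqd] -> 13 lines: vxnhb jae udt novw uuu mzrn kzix yvk wgbj ijr gzuqd jxn hlif
Hunk 3: at line 3 remove [novw] add [svory,whf,cacc] -> 15 lines: vxnhb jae udt svory whf cacc uuu mzrn kzix yvk wgbj ijr gzuqd jxn hlif
Hunk 4: at line 8 remove [yvk,wgbj,ijr] add [owww,mar,urmo] -> 15 lines: vxnhb jae udt svory whf cacc uuu mzrn kzix owww mar urmo gzuqd jxn hlif
Hunk 5: at line 7 remove [mzrn,kzix] add [zlvu] -> 14 lines: vxnhb jae udt svory whf cacc uuu zlvu owww mar urmo gzuqd jxn hlif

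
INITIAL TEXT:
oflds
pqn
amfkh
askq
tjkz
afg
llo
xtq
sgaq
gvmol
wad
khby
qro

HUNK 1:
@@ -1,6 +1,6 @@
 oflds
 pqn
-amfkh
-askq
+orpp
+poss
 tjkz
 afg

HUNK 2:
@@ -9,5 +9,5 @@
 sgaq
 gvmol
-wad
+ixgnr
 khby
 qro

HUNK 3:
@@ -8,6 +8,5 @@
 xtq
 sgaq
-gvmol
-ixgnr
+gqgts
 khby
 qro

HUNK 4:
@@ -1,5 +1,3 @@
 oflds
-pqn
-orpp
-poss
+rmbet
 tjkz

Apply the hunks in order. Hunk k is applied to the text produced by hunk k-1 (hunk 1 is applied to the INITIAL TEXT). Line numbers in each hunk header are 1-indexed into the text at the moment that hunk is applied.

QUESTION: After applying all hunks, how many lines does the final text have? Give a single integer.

Answer: 10

Derivation:
Hunk 1: at line 1 remove [amfkh,askq] add [orpp,poss] -> 13 lines: oflds pqn orpp poss tjkz afg llo xtq sgaq gvmol wad khby qro
Hunk 2: at line 9 remove [wad] add [ixgnr] -> 13 lines: oflds pqn orpp poss tjkz afg llo xtq sgaq gvmol ixgnr khby qro
Hunk 3: at line 8 remove [gvmol,ixgnr] add [gqgts] -> 12 lines: oflds pqn orpp poss tjkz afg llo xtq sgaq gqgts khby qro
Hunk 4: at line 1 remove [pqn,orpp,poss] add [rmbet] -> 10 lines: oflds rmbet tjkz afg llo xtq sgaq gqgts khby qro
Final line count: 10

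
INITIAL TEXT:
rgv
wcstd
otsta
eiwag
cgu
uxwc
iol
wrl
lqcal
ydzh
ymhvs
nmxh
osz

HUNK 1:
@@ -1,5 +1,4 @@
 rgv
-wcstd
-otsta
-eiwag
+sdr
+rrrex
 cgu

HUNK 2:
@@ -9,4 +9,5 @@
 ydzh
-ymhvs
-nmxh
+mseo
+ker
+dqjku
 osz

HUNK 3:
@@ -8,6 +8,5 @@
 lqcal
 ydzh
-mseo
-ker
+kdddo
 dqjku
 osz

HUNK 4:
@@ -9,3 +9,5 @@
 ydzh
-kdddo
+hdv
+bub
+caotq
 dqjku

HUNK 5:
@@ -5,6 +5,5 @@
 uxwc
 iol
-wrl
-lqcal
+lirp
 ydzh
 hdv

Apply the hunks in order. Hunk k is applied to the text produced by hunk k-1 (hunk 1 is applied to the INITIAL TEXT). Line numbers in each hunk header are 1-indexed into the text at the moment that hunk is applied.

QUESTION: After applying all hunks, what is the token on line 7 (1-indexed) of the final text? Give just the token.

Hunk 1: at line 1 remove [wcstd,otsta,eiwag] add [sdr,rrrex] -> 12 lines: rgv sdr rrrex cgu uxwc iol wrl lqcal ydzh ymhvs nmxh osz
Hunk 2: at line 9 remove [ymhvs,nmxh] add [mseo,ker,dqjku] -> 13 lines: rgv sdr rrrex cgu uxwc iol wrl lqcal ydzh mseo ker dqjku osz
Hunk 3: at line 8 remove [mseo,ker] add [kdddo] -> 12 lines: rgv sdr rrrex cgu uxwc iol wrl lqcal ydzh kdddo dqjku osz
Hunk 4: at line 9 remove [kdddo] add [hdv,bub,caotq] -> 14 lines: rgv sdr rrrex cgu uxwc iol wrl lqcal ydzh hdv bub caotq dqjku osz
Hunk 5: at line 5 remove [wrl,lqcal] add [lirp] -> 13 lines: rgv sdr rrrex cgu uxwc iol lirp ydzh hdv bub caotq dqjku osz
Final line 7: lirp

Answer: lirp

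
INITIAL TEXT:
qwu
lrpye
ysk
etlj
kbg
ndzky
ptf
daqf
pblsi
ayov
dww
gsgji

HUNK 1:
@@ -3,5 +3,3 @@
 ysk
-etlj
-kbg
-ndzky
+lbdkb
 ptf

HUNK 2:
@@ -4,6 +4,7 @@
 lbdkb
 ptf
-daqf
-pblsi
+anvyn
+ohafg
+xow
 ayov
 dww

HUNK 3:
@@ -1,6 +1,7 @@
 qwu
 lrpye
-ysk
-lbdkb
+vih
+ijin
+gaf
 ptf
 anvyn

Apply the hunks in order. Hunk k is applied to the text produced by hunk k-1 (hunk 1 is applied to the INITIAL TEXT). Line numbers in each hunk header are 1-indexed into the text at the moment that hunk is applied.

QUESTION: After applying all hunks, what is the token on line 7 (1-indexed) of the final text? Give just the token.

Hunk 1: at line 3 remove [etlj,kbg,ndzky] add [lbdkb] -> 10 lines: qwu lrpye ysk lbdkb ptf daqf pblsi ayov dww gsgji
Hunk 2: at line 4 remove [daqf,pblsi] add [anvyn,ohafg,xow] -> 11 lines: qwu lrpye ysk lbdkb ptf anvyn ohafg xow ayov dww gsgji
Hunk 3: at line 1 remove [ysk,lbdkb] add [vih,ijin,gaf] -> 12 lines: qwu lrpye vih ijin gaf ptf anvyn ohafg xow ayov dww gsgji
Final line 7: anvyn

Answer: anvyn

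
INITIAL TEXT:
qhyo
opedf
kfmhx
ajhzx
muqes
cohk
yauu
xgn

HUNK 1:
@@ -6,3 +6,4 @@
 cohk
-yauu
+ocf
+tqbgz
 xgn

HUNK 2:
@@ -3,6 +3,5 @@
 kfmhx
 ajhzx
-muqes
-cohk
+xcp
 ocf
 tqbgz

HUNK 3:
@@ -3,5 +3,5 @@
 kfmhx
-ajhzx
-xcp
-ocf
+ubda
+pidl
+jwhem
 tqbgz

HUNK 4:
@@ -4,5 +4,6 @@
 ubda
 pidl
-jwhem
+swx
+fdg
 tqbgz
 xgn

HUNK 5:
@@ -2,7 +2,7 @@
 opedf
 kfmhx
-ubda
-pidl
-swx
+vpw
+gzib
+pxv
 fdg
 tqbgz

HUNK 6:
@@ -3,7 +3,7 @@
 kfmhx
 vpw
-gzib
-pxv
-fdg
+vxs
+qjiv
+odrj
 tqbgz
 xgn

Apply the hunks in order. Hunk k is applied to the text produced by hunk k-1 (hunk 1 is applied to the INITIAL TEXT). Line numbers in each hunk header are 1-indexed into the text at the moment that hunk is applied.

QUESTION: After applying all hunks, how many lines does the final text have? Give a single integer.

Answer: 9

Derivation:
Hunk 1: at line 6 remove [yauu] add [ocf,tqbgz] -> 9 lines: qhyo opedf kfmhx ajhzx muqes cohk ocf tqbgz xgn
Hunk 2: at line 3 remove [muqes,cohk] add [xcp] -> 8 lines: qhyo opedf kfmhx ajhzx xcp ocf tqbgz xgn
Hunk 3: at line 3 remove [ajhzx,xcp,ocf] add [ubda,pidl,jwhem] -> 8 lines: qhyo opedf kfmhx ubda pidl jwhem tqbgz xgn
Hunk 4: at line 4 remove [jwhem] add [swx,fdg] -> 9 lines: qhyo opedf kfmhx ubda pidl swx fdg tqbgz xgn
Hunk 5: at line 2 remove [ubda,pidl,swx] add [vpw,gzib,pxv] -> 9 lines: qhyo opedf kfmhx vpw gzib pxv fdg tqbgz xgn
Hunk 6: at line 3 remove [gzib,pxv,fdg] add [vxs,qjiv,odrj] -> 9 lines: qhyo opedf kfmhx vpw vxs qjiv odrj tqbgz xgn
Final line count: 9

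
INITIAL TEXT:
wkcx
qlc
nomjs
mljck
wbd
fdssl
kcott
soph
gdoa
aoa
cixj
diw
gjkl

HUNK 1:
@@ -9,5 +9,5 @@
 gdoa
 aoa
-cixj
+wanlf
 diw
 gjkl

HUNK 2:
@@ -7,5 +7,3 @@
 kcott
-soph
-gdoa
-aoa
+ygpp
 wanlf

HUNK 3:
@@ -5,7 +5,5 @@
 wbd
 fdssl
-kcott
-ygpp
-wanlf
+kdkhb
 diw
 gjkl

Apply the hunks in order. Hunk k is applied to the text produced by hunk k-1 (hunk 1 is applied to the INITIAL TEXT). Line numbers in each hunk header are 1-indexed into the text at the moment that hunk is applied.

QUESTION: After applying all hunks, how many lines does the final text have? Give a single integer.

Answer: 9

Derivation:
Hunk 1: at line 9 remove [cixj] add [wanlf] -> 13 lines: wkcx qlc nomjs mljck wbd fdssl kcott soph gdoa aoa wanlf diw gjkl
Hunk 2: at line 7 remove [soph,gdoa,aoa] add [ygpp] -> 11 lines: wkcx qlc nomjs mljck wbd fdssl kcott ygpp wanlf diw gjkl
Hunk 3: at line 5 remove [kcott,ygpp,wanlf] add [kdkhb] -> 9 lines: wkcx qlc nomjs mljck wbd fdssl kdkhb diw gjkl
Final line count: 9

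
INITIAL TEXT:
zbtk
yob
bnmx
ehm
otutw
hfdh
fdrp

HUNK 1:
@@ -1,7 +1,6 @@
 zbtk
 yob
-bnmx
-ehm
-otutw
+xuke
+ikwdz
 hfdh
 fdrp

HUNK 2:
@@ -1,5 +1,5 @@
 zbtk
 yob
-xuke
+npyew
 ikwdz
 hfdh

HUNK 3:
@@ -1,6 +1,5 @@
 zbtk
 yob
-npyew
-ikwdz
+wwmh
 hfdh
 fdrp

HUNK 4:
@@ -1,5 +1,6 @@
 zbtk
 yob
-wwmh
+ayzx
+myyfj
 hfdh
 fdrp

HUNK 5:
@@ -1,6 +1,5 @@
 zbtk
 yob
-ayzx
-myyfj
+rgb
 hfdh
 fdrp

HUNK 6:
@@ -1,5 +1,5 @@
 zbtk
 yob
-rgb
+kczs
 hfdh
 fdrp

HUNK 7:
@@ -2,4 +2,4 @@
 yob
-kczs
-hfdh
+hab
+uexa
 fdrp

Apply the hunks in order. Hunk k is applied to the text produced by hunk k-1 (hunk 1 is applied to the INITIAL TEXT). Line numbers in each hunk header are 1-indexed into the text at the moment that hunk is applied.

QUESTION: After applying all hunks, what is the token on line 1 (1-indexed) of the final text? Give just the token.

Hunk 1: at line 1 remove [bnmx,ehm,otutw] add [xuke,ikwdz] -> 6 lines: zbtk yob xuke ikwdz hfdh fdrp
Hunk 2: at line 1 remove [xuke] add [npyew] -> 6 lines: zbtk yob npyew ikwdz hfdh fdrp
Hunk 3: at line 1 remove [npyew,ikwdz] add [wwmh] -> 5 lines: zbtk yob wwmh hfdh fdrp
Hunk 4: at line 1 remove [wwmh] add [ayzx,myyfj] -> 6 lines: zbtk yob ayzx myyfj hfdh fdrp
Hunk 5: at line 1 remove [ayzx,myyfj] add [rgb] -> 5 lines: zbtk yob rgb hfdh fdrp
Hunk 6: at line 1 remove [rgb] add [kczs] -> 5 lines: zbtk yob kczs hfdh fdrp
Hunk 7: at line 2 remove [kczs,hfdh] add [hab,uexa] -> 5 lines: zbtk yob hab uexa fdrp
Final line 1: zbtk

Answer: zbtk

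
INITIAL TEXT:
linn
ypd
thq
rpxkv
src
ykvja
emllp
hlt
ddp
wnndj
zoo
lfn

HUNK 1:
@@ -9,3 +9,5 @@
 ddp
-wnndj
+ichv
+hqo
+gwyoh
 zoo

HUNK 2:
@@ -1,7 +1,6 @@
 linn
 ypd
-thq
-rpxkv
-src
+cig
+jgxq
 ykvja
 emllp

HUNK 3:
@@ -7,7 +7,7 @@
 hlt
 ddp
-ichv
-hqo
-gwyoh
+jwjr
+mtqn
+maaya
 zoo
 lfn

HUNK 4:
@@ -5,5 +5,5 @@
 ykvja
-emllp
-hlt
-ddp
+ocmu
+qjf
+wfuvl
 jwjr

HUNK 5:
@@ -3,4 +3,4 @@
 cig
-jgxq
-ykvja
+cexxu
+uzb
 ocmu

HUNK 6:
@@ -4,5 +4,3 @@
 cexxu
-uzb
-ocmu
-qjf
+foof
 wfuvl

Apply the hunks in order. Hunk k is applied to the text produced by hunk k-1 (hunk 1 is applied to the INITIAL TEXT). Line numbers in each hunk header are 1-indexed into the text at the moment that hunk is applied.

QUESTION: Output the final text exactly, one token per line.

Hunk 1: at line 9 remove [wnndj] add [ichv,hqo,gwyoh] -> 14 lines: linn ypd thq rpxkv src ykvja emllp hlt ddp ichv hqo gwyoh zoo lfn
Hunk 2: at line 1 remove [thq,rpxkv,src] add [cig,jgxq] -> 13 lines: linn ypd cig jgxq ykvja emllp hlt ddp ichv hqo gwyoh zoo lfn
Hunk 3: at line 7 remove [ichv,hqo,gwyoh] add [jwjr,mtqn,maaya] -> 13 lines: linn ypd cig jgxq ykvja emllp hlt ddp jwjr mtqn maaya zoo lfn
Hunk 4: at line 5 remove [emllp,hlt,ddp] add [ocmu,qjf,wfuvl] -> 13 lines: linn ypd cig jgxq ykvja ocmu qjf wfuvl jwjr mtqn maaya zoo lfn
Hunk 5: at line 3 remove [jgxq,ykvja] add [cexxu,uzb] -> 13 lines: linn ypd cig cexxu uzb ocmu qjf wfuvl jwjr mtqn maaya zoo lfn
Hunk 6: at line 4 remove [uzb,ocmu,qjf] add [foof] -> 11 lines: linn ypd cig cexxu foof wfuvl jwjr mtqn maaya zoo lfn

Answer: linn
ypd
cig
cexxu
foof
wfuvl
jwjr
mtqn
maaya
zoo
lfn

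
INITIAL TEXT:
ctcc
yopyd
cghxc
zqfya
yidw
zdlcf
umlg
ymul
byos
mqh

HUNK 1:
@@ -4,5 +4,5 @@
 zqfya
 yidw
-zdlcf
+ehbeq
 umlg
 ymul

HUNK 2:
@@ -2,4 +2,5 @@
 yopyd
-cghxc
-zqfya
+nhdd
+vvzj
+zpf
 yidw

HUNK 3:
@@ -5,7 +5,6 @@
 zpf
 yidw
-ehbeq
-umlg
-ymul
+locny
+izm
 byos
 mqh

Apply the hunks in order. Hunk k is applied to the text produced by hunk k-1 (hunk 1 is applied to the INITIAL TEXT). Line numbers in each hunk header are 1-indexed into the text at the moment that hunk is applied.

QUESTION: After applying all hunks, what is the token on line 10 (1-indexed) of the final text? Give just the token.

Answer: mqh

Derivation:
Hunk 1: at line 4 remove [zdlcf] add [ehbeq] -> 10 lines: ctcc yopyd cghxc zqfya yidw ehbeq umlg ymul byos mqh
Hunk 2: at line 2 remove [cghxc,zqfya] add [nhdd,vvzj,zpf] -> 11 lines: ctcc yopyd nhdd vvzj zpf yidw ehbeq umlg ymul byos mqh
Hunk 3: at line 5 remove [ehbeq,umlg,ymul] add [locny,izm] -> 10 lines: ctcc yopyd nhdd vvzj zpf yidw locny izm byos mqh
Final line 10: mqh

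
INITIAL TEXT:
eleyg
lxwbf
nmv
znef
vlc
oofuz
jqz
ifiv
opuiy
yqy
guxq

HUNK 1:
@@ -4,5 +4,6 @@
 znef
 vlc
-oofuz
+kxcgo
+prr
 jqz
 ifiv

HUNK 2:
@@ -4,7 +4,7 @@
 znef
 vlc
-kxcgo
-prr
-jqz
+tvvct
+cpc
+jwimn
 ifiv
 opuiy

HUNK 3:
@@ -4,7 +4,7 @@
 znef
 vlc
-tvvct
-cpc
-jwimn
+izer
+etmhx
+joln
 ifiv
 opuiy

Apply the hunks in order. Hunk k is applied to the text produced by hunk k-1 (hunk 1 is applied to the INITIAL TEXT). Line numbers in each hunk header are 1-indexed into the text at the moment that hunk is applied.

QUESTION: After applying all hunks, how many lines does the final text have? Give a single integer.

Hunk 1: at line 4 remove [oofuz] add [kxcgo,prr] -> 12 lines: eleyg lxwbf nmv znef vlc kxcgo prr jqz ifiv opuiy yqy guxq
Hunk 2: at line 4 remove [kxcgo,prr,jqz] add [tvvct,cpc,jwimn] -> 12 lines: eleyg lxwbf nmv znef vlc tvvct cpc jwimn ifiv opuiy yqy guxq
Hunk 3: at line 4 remove [tvvct,cpc,jwimn] add [izer,etmhx,joln] -> 12 lines: eleyg lxwbf nmv znef vlc izer etmhx joln ifiv opuiy yqy guxq
Final line count: 12

Answer: 12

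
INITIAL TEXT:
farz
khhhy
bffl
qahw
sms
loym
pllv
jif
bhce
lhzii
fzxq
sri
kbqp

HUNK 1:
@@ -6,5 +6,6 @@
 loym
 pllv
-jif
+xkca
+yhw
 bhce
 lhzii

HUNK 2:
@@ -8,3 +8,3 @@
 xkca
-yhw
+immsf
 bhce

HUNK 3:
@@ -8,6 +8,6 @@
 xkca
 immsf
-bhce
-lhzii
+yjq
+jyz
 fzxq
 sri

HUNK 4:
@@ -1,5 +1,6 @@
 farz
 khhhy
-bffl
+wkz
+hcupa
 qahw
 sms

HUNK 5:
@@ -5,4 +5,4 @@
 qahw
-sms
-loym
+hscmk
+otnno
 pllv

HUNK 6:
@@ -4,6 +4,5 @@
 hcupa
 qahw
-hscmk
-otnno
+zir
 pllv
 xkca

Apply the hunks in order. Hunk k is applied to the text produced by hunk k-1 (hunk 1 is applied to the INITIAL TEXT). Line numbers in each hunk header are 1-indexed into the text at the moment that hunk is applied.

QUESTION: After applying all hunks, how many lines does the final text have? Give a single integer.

Hunk 1: at line 6 remove [jif] add [xkca,yhw] -> 14 lines: farz khhhy bffl qahw sms loym pllv xkca yhw bhce lhzii fzxq sri kbqp
Hunk 2: at line 8 remove [yhw] add [immsf] -> 14 lines: farz khhhy bffl qahw sms loym pllv xkca immsf bhce lhzii fzxq sri kbqp
Hunk 3: at line 8 remove [bhce,lhzii] add [yjq,jyz] -> 14 lines: farz khhhy bffl qahw sms loym pllv xkca immsf yjq jyz fzxq sri kbqp
Hunk 4: at line 1 remove [bffl] add [wkz,hcupa] -> 15 lines: farz khhhy wkz hcupa qahw sms loym pllv xkca immsf yjq jyz fzxq sri kbqp
Hunk 5: at line 5 remove [sms,loym] add [hscmk,otnno] -> 15 lines: farz khhhy wkz hcupa qahw hscmk otnno pllv xkca immsf yjq jyz fzxq sri kbqp
Hunk 6: at line 4 remove [hscmk,otnno] add [zir] -> 14 lines: farz khhhy wkz hcupa qahw zir pllv xkca immsf yjq jyz fzxq sri kbqp
Final line count: 14

Answer: 14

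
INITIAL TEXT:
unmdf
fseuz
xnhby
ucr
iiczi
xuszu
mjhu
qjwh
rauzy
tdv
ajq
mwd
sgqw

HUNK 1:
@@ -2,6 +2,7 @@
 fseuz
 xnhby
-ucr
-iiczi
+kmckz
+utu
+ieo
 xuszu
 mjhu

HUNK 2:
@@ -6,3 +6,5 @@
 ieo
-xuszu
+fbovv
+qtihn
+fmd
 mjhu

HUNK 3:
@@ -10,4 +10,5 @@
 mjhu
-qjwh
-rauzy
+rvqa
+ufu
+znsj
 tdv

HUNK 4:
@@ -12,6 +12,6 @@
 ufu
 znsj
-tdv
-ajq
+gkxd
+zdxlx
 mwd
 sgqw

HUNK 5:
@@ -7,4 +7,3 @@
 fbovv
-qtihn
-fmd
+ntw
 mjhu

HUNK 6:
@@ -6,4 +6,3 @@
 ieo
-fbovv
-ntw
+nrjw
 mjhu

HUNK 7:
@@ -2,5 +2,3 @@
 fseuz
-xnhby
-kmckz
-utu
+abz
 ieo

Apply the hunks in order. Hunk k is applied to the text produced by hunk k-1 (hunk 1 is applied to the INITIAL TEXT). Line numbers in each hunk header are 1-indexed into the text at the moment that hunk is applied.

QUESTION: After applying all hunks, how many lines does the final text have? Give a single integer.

Answer: 13

Derivation:
Hunk 1: at line 2 remove [ucr,iiczi] add [kmckz,utu,ieo] -> 14 lines: unmdf fseuz xnhby kmckz utu ieo xuszu mjhu qjwh rauzy tdv ajq mwd sgqw
Hunk 2: at line 6 remove [xuszu] add [fbovv,qtihn,fmd] -> 16 lines: unmdf fseuz xnhby kmckz utu ieo fbovv qtihn fmd mjhu qjwh rauzy tdv ajq mwd sgqw
Hunk 3: at line 10 remove [qjwh,rauzy] add [rvqa,ufu,znsj] -> 17 lines: unmdf fseuz xnhby kmckz utu ieo fbovv qtihn fmd mjhu rvqa ufu znsj tdv ajq mwd sgqw
Hunk 4: at line 12 remove [tdv,ajq] add [gkxd,zdxlx] -> 17 lines: unmdf fseuz xnhby kmckz utu ieo fbovv qtihn fmd mjhu rvqa ufu znsj gkxd zdxlx mwd sgqw
Hunk 5: at line 7 remove [qtihn,fmd] add [ntw] -> 16 lines: unmdf fseuz xnhby kmckz utu ieo fbovv ntw mjhu rvqa ufu znsj gkxd zdxlx mwd sgqw
Hunk 6: at line 6 remove [fbovv,ntw] add [nrjw] -> 15 lines: unmdf fseuz xnhby kmckz utu ieo nrjw mjhu rvqa ufu znsj gkxd zdxlx mwd sgqw
Hunk 7: at line 2 remove [xnhby,kmckz,utu] add [abz] -> 13 lines: unmdf fseuz abz ieo nrjw mjhu rvqa ufu znsj gkxd zdxlx mwd sgqw
Final line count: 13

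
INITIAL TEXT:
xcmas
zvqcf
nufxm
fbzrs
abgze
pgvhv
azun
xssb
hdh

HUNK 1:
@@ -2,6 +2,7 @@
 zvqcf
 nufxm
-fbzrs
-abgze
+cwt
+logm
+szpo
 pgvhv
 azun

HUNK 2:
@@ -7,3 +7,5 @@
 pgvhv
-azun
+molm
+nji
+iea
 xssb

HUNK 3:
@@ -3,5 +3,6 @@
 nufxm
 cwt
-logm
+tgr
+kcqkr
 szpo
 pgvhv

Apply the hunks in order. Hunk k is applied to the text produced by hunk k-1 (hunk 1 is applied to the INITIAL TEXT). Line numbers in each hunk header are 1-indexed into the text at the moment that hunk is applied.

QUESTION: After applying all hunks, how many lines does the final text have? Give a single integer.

Hunk 1: at line 2 remove [fbzrs,abgze] add [cwt,logm,szpo] -> 10 lines: xcmas zvqcf nufxm cwt logm szpo pgvhv azun xssb hdh
Hunk 2: at line 7 remove [azun] add [molm,nji,iea] -> 12 lines: xcmas zvqcf nufxm cwt logm szpo pgvhv molm nji iea xssb hdh
Hunk 3: at line 3 remove [logm] add [tgr,kcqkr] -> 13 lines: xcmas zvqcf nufxm cwt tgr kcqkr szpo pgvhv molm nji iea xssb hdh
Final line count: 13

Answer: 13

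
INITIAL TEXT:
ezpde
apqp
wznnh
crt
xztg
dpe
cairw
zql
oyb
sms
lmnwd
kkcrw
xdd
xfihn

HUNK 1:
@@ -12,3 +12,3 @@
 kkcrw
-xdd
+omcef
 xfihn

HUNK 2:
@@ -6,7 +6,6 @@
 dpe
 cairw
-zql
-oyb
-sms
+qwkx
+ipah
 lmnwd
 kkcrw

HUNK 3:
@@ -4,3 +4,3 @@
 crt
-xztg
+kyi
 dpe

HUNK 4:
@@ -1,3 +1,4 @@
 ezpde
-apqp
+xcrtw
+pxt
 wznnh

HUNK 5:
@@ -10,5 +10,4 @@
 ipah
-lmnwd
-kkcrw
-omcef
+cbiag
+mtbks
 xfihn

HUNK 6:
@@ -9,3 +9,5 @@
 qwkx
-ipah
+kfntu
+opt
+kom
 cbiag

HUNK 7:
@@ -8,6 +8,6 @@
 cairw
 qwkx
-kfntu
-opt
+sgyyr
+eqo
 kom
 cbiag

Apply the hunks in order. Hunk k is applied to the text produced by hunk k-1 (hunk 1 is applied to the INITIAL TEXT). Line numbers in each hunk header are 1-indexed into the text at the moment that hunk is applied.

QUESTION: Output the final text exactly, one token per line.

Answer: ezpde
xcrtw
pxt
wznnh
crt
kyi
dpe
cairw
qwkx
sgyyr
eqo
kom
cbiag
mtbks
xfihn

Derivation:
Hunk 1: at line 12 remove [xdd] add [omcef] -> 14 lines: ezpde apqp wznnh crt xztg dpe cairw zql oyb sms lmnwd kkcrw omcef xfihn
Hunk 2: at line 6 remove [zql,oyb,sms] add [qwkx,ipah] -> 13 lines: ezpde apqp wznnh crt xztg dpe cairw qwkx ipah lmnwd kkcrw omcef xfihn
Hunk 3: at line 4 remove [xztg] add [kyi] -> 13 lines: ezpde apqp wznnh crt kyi dpe cairw qwkx ipah lmnwd kkcrw omcef xfihn
Hunk 4: at line 1 remove [apqp] add [xcrtw,pxt] -> 14 lines: ezpde xcrtw pxt wznnh crt kyi dpe cairw qwkx ipah lmnwd kkcrw omcef xfihn
Hunk 5: at line 10 remove [lmnwd,kkcrw,omcef] add [cbiag,mtbks] -> 13 lines: ezpde xcrtw pxt wznnh crt kyi dpe cairw qwkx ipah cbiag mtbks xfihn
Hunk 6: at line 9 remove [ipah] add [kfntu,opt,kom] -> 15 lines: ezpde xcrtw pxt wznnh crt kyi dpe cairw qwkx kfntu opt kom cbiag mtbks xfihn
Hunk 7: at line 8 remove [kfntu,opt] add [sgyyr,eqo] -> 15 lines: ezpde xcrtw pxt wznnh crt kyi dpe cairw qwkx sgyyr eqo kom cbiag mtbks xfihn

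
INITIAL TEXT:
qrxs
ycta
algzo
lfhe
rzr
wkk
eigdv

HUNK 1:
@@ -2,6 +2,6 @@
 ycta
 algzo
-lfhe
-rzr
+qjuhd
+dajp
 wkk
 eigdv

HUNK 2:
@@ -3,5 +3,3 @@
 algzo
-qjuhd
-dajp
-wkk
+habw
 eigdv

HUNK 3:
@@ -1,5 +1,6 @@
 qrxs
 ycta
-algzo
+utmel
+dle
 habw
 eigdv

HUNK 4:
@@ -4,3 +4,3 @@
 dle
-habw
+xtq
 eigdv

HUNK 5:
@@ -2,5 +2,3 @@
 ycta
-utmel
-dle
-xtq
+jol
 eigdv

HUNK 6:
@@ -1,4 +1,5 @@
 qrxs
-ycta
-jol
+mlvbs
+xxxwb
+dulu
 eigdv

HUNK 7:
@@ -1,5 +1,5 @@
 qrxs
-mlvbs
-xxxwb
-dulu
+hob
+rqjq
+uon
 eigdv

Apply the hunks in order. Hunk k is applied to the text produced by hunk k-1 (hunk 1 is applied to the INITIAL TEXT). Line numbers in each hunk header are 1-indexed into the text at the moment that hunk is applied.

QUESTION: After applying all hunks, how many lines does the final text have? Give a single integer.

Answer: 5

Derivation:
Hunk 1: at line 2 remove [lfhe,rzr] add [qjuhd,dajp] -> 7 lines: qrxs ycta algzo qjuhd dajp wkk eigdv
Hunk 2: at line 3 remove [qjuhd,dajp,wkk] add [habw] -> 5 lines: qrxs ycta algzo habw eigdv
Hunk 3: at line 1 remove [algzo] add [utmel,dle] -> 6 lines: qrxs ycta utmel dle habw eigdv
Hunk 4: at line 4 remove [habw] add [xtq] -> 6 lines: qrxs ycta utmel dle xtq eigdv
Hunk 5: at line 2 remove [utmel,dle,xtq] add [jol] -> 4 lines: qrxs ycta jol eigdv
Hunk 6: at line 1 remove [ycta,jol] add [mlvbs,xxxwb,dulu] -> 5 lines: qrxs mlvbs xxxwb dulu eigdv
Hunk 7: at line 1 remove [mlvbs,xxxwb,dulu] add [hob,rqjq,uon] -> 5 lines: qrxs hob rqjq uon eigdv
Final line count: 5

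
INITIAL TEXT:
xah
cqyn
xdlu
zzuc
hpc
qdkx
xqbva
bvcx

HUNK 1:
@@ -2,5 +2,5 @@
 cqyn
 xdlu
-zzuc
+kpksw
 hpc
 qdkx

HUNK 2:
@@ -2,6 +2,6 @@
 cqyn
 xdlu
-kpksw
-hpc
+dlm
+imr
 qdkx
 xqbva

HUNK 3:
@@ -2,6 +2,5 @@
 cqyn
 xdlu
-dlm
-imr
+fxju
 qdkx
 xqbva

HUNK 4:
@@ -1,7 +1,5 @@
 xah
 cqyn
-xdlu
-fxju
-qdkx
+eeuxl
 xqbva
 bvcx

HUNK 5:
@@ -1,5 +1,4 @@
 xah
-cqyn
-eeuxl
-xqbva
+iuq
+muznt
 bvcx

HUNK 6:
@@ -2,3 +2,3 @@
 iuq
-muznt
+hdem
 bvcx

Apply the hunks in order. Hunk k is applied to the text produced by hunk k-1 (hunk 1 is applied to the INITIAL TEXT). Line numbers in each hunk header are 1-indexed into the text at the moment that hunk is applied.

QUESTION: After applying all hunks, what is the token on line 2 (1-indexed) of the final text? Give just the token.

Answer: iuq

Derivation:
Hunk 1: at line 2 remove [zzuc] add [kpksw] -> 8 lines: xah cqyn xdlu kpksw hpc qdkx xqbva bvcx
Hunk 2: at line 2 remove [kpksw,hpc] add [dlm,imr] -> 8 lines: xah cqyn xdlu dlm imr qdkx xqbva bvcx
Hunk 3: at line 2 remove [dlm,imr] add [fxju] -> 7 lines: xah cqyn xdlu fxju qdkx xqbva bvcx
Hunk 4: at line 1 remove [xdlu,fxju,qdkx] add [eeuxl] -> 5 lines: xah cqyn eeuxl xqbva bvcx
Hunk 5: at line 1 remove [cqyn,eeuxl,xqbva] add [iuq,muznt] -> 4 lines: xah iuq muznt bvcx
Hunk 6: at line 2 remove [muznt] add [hdem] -> 4 lines: xah iuq hdem bvcx
Final line 2: iuq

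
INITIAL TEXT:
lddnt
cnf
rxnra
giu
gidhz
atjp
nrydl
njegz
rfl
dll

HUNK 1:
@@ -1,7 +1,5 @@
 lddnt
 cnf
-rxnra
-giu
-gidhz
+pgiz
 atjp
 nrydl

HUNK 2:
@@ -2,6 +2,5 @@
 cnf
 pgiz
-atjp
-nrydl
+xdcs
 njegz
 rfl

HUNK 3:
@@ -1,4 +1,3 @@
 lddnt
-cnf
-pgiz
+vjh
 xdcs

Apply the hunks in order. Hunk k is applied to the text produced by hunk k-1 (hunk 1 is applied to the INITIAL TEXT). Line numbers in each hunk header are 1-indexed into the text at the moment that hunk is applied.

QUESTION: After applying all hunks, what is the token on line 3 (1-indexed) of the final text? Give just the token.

Hunk 1: at line 1 remove [rxnra,giu,gidhz] add [pgiz] -> 8 lines: lddnt cnf pgiz atjp nrydl njegz rfl dll
Hunk 2: at line 2 remove [atjp,nrydl] add [xdcs] -> 7 lines: lddnt cnf pgiz xdcs njegz rfl dll
Hunk 3: at line 1 remove [cnf,pgiz] add [vjh] -> 6 lines: lddnt vjh xdcs njegz rfl dll
Final line 3: xdcs

Answer: xdcs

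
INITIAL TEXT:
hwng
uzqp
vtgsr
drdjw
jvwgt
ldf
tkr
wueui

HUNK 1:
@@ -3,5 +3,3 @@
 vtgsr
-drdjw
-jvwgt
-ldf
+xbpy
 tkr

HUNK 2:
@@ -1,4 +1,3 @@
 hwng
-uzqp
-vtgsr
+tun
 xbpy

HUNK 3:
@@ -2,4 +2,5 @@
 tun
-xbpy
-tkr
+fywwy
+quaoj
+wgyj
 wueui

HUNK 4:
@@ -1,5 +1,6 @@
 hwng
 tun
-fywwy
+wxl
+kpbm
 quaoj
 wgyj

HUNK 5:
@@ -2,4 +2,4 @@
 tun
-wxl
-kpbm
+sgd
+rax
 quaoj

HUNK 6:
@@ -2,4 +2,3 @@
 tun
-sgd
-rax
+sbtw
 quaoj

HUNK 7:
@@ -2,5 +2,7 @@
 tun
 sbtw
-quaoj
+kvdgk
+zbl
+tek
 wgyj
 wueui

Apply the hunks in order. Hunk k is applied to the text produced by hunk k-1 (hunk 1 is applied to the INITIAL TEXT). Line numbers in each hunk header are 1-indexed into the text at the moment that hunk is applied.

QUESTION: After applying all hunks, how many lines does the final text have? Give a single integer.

Hunk 1: at line 3 remove [drdjw,jvwgt,ldf] add [xbpy] -> 6 lines: hwng uzqp vtgsr xbpy tkr wueui
Hunk 2: at line 1 remove [uzqp,vtgsr] add [tun] -> 5 lines: hwng tun xbpy tkr wueui
Hunk 3: at line 2 remove [xbpy,tkr] add [fywwy,quaoj,wgyj] -> 6 lines: hwng tun fywwy quaoj wgyj wueui
Hunk 4: at line 1 remove [fywwy] add [wxl,kpbm] -> 7 lines: hwng tun wxl kpbm quaoj wgyj wueui
Hunk 5: at line 2 remove [wxl,kpbm] add [sgd,rax] -> 7 lines: hwng tun sgd rax quaoj wgyj wueui
Hunk 6: at line 2 remove [sgd,rax] add [sbtw] -> 6 lines: hwng tun sbtw quaoj wgyj wueui
Hunk 7: at line 2 remove [quaoj] add [kvdgk,zbl,tek] -> 8 lines: hwng tun sbtw kvdgk zbl tek wgyj wueui
Final line count: 8

Answer: 8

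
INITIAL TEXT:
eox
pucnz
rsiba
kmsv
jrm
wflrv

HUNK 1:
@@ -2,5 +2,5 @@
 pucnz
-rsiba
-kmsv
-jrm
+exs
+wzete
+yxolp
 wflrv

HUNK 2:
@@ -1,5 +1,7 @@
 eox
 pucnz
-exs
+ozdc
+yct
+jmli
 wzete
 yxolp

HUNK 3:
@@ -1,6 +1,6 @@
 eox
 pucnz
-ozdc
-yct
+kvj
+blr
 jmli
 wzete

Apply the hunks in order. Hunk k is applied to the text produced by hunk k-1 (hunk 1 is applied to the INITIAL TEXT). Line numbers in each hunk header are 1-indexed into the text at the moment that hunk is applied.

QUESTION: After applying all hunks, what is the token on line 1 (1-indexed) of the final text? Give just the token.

Hunk 1: at line 2 remove [rsiba,kmsv,jrm] add [exs,wzete,yxolp] -> 6 lines: eox pucnz exs wzete yxolp wflrv
Hunk 2: at line 1 remove [exs] add [ozdc,yct,jmli] -> 8 lines: eox pucnz ozdc yct jmli wzete yxolp wflrv
Hunk 3: at line 1 remove [ozdc,yct] add [kvj,blr] -> 8 lines: eox pucnz kvj blr jmli wzete yxolp wflrv
Final line 1: eox

Answer: eox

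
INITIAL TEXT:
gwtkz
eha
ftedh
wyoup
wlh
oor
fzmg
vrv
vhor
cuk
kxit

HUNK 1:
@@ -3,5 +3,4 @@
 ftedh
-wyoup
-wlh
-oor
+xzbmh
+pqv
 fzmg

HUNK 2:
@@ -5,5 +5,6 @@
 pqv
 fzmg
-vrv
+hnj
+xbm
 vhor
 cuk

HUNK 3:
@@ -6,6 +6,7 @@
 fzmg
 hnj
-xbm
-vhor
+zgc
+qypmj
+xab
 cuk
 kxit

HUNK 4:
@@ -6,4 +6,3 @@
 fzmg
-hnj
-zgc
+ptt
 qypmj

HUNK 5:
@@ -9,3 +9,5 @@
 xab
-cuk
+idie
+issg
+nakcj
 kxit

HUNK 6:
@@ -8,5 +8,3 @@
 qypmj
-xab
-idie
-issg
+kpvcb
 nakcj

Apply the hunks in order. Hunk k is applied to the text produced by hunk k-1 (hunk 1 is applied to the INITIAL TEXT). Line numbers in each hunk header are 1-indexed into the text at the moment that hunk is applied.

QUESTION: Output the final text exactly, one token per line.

Answer: gwtkz
eha
ftedh
xzbmh
pqv
fzmg
ptt
qypmj
kpvcb
nakcj
kxit

Derivation:
Hunk 1: at line 3 remove [wyoup,wlh,oor] add [xzbmh,pqv] -> 10 lines: gwtkz eha ftedh xzbmh pqv fzmg vrv vhor cuk kxit
Hunk 2: at line 5 remove [vrv] add [hnj,xbm] -> 11 lines: gwtkz eha ftedh xzbmh pqv fzmg hnj xbm vhor cuk kxit
Hunk 3: at line 6 remove [xbm,vhor] add [zgc,qypmj,xab] -> 12 lines: gwtkz eha ftedh xzbmh pqv fzmg hnj zgc qypmj xab cuk kxit
Hunk 4: at line 6 remove [hnj,zgc] add [ptt] -> 11 lines: gwtkz eha ftedh xzbmh pqv fzmg ptt qypmj xab cuk kxit
Hunk 5: at line 9 remove [cuk] add [idie,issg,nakcj] -> 13 lines: gwtkz eha ftedh xzbmh pqv fzmg ptt qypmj xab idie issg nakcj kxit
Hunk 6: at line 8 remove [xab,idie,issg] add [kpvcb] -> 11 lines: gwtkz eha ftedh xzbmh pqv fzmg ptt qypmj kpvcb nakcj kxit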